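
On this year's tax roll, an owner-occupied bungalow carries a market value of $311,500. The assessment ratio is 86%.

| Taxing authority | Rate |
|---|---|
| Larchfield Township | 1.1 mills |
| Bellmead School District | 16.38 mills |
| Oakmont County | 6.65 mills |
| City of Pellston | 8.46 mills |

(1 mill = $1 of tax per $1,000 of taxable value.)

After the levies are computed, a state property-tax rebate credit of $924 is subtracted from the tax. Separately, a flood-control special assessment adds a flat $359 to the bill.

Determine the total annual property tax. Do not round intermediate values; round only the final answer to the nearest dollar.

Assessed value = $311,500 × 0.86 = $267,890
Larchfield Township: $267,890 × 0.0011 = $294.679
Bellmead School District: $267,890 × 0.01638 = $4,388.0382
Oakmont County: $267,890 × 0.00665 = $1,781.4685
City of Pellston: $267,890 × 0.00846 = $2,266.3494
Levies subtotal = $8,730.5351
After credit = $8,730.5351 − $924 = $7,806.5351
Total = $7,806.5351 + $359 = $8,165.5351

$8,166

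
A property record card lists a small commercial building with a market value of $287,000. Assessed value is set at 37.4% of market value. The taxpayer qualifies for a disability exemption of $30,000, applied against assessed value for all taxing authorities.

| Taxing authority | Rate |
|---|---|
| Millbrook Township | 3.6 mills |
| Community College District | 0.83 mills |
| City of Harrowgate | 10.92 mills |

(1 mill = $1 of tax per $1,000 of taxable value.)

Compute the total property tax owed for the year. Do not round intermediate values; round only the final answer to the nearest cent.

Assessed value = $287,000 × 0.374 = $107,338
Taxable value = $107,338 − $30,000 = $77,338
Millbrook Township: $77,338 × 0.0036 = $278.4168
Community College District: $77,338 × 0.00083 = $64.19054
City of Harrowgate: $77,338 × 0.01092 = $844.53096
Total = $278.4168 + $64.19054 + $844.53096 = $1,187.1383

$1,187.14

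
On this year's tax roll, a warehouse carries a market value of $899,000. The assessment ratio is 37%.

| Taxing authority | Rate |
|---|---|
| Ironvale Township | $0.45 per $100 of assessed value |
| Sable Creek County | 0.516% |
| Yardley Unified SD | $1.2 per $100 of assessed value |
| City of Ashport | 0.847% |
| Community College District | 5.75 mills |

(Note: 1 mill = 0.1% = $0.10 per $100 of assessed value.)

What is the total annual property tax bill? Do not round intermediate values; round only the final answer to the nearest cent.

$11,934.76

Assessed value = $899,000 × 0.37 = $332,630
Ironvale Township: $332,630 × 0.0045 = $1,496.835
Sable Creek County: $332,630 × 0.00516 = $1,716.3708
Yardley Unified SD: $332,630 × 0.012 = $3,991.56
City of Ashport: $332,630 × 0.00847 = $2,817.3761
Community College District: $332,630 × 0.00575 = $1,912.6225
Total = $11,934.7644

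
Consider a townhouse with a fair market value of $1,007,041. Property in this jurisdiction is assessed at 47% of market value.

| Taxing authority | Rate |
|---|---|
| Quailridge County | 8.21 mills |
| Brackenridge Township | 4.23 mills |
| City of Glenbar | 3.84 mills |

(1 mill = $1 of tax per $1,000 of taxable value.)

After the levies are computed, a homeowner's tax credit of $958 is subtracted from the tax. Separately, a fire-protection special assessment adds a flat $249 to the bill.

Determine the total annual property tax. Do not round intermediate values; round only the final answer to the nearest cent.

$6,996.47

Assessed value = $1,007,041 × 0.47 = $473,309.27
Quailridge County: $473,309.27 × 0.00821 = $3,885.8691067
Brackenridge Township: $473,309.27 × 0.00423 = $2,002.0982121
City of Glenbar: $473,309.27 × 0.00384 = $1,817.5075968
Levies subtotal = $7,705.4749156
After credit = $7,705.4749156 − $958 = $6,747.4749156
Total = $6,747.4749156 + $249 = $6,996.4749156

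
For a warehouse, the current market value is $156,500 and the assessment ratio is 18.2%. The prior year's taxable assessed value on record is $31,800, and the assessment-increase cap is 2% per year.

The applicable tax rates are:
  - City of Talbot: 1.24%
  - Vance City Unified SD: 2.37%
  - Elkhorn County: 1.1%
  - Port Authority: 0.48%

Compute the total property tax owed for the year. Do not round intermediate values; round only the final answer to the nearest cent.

$1,478.27

Uncapped assessed value = $156,500 × 0.182 = $28,483
Cap limit = $31,800 × 1.02 = $32,436
Taxable assessed value = min($28,483, $32,436) = $28,483 (cap does not bind)
City of Talbot: $28,483 × 0.0124 = $353.1892
Vance City Unified SD: $28,483 × 0.0237 = $675.0471
Elkhorn County: $28,483 × 0.011 = $313.313
Port Authority: $28,483 × 0.0048 = $136.7184
Total = $1,478.2677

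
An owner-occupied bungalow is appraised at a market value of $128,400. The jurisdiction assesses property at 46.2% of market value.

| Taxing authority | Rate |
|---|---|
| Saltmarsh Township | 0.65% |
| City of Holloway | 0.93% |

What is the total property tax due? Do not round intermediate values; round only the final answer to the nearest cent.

$937.27

Assessed value = $128,400 × 0.462 = $59,320.8
Saltmarsh Township: $59,320.8 × 0.0065 = $385.5852
City of Holloway: $59,320.8 × 0.0093 = $551.68344
Total = $385.5852 + $551.68344 = $937.26864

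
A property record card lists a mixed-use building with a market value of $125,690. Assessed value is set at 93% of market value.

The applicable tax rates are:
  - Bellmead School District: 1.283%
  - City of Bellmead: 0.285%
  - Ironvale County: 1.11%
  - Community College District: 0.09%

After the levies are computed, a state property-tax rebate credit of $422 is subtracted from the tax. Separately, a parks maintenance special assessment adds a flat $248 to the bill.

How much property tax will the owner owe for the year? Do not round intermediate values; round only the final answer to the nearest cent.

Assessed value = $125,690 × 0.93 = $116,891.7
Bellmead School District: $116,891.7 × 0.01283 = $1,499.720511
City of Bellmead: $116,891.7 × 0.00285 = $333.141345
Ironvale County: $116,891.7 × 0.0111 = $1,297.49787
Community College District: $116,891.7 × 0.0009 = $105.20253
Levies subtotal = $3,235.562256
After credit = $3,235.562256 − $422 = $2,813.562256
Total = $2,813.562256 + $248 = $3,061.562256

$3,061.56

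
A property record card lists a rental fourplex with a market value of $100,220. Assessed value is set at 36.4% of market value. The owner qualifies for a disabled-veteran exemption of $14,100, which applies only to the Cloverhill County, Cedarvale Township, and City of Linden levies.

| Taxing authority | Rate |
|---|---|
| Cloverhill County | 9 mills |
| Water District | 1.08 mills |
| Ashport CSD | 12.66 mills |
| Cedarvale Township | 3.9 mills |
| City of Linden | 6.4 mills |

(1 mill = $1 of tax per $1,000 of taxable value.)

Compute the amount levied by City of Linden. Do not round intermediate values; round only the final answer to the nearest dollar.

Assessed value = $100,220 × 0.364 = $36,480.08
City of Linden taxable value = $36,480.08 − $14,100 = $22,380.08
City of Linden levy = $22,380.08 × 0.0064 = $143.232512

$143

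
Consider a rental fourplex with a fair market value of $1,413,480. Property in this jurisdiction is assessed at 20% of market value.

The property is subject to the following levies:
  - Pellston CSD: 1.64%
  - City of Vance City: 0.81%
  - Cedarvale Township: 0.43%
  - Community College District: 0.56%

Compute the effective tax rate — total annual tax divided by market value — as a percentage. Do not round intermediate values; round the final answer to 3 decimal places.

0.688%

Assessed value = $1,413,480 × 0.2 = $282,696
Pellston CSD: $282,696 × 0.0164 = $4,636.2144
City of Vance City: $282,696 × 0.0081 = $2,289.8376
Cedarvale Township: $282,696 × 0.0043 = $1,215.5928
Community College District: $282,696 × 0.0056 = $1,583.0976
Total tax = $9,724.7424
Effective rate = $9,724.7424 ÷ $1,413,480 = 0.688% of market value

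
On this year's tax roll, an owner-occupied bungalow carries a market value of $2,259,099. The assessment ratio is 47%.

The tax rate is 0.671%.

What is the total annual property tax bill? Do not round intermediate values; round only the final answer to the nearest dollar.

Assessed value = $2,259,099 × 0.47 = $1,061,776.53
Tax = $1,061,776.53 × 0.00671 = $7,124.5205163

$7,125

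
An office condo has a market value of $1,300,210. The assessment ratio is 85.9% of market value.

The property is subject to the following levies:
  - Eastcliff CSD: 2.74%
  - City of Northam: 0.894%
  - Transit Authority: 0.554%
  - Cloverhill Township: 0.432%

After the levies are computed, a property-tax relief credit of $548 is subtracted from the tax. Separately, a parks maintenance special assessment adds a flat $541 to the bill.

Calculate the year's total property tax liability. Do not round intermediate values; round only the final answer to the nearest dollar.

Assessed value = $1,300,210 × 0.859 = $1,116,880.39
Eastcliff CSD: $1,116,880.39 × 0.0274 = $30,602.522686
City of Northam: $1,116,880.39 × 0.00894 = $9,984.9106866
Transit Authority: $1,116,880.39 × 0.00554 = $6,187.5173606
Cloverhill Township: $1,116,880.39 × 0.00432 = $4,824.9232848
Levies subtotal = $51,599.874018
After credit = $51,599.874018 − $548 = $51,051.874018
Total = $51,051.874018 + $541 = $51,592.874018

$51,593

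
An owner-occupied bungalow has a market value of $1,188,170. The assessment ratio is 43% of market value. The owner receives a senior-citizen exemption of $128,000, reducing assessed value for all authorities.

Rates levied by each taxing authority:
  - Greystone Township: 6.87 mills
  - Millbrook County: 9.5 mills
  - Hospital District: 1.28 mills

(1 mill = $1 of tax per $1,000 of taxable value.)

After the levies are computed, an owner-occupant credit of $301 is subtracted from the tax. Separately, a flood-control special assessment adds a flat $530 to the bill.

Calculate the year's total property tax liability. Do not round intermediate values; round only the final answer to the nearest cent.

Assessed value = $1,188,170 × 0.43 = $510,913.1
Taxable value = $510,913.1 − $128,000 = $382,913.1
Greystone Township: $382,913.1 × 0.00687 = $2,630.612997
Millbrook County: $382,913.1 × 0.0095 = $3,637.67445
Hospital District: $382,913.1 × 0.00128 = $490.128768
Levies subtotal = $6,758.416215
After credit = $6,758.416215 − $301 = $6,457.416215
Total = $6,457.416215 + $530 = $6,987.416215

$6,987.42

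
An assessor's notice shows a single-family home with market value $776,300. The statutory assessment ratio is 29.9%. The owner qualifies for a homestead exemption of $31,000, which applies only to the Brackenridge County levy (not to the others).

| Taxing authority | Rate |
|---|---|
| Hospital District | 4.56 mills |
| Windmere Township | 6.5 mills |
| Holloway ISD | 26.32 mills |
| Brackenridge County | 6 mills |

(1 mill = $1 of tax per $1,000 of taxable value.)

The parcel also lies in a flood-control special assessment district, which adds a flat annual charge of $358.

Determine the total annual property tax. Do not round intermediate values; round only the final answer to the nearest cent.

Assessed value = $776,300 × 0.299 = $232,113.7
Hospital District: $232,113.7 × 0.00456 = $1,058.438472
Windmere Township: $232,113.7 × 0.0065 = $1,508.73905
Holloway ISD: $232,113.7 × 0.02632 = $6,109.232584
Brackenridge County: ($232,113.7 − $31,000) × 0.006 = $201,113.7 × 0.006 = $1,206.6822
Levies subtotal = $9,883.092306
Total = $9,883.092306 + $358 = $10,241.092306

$10,241.09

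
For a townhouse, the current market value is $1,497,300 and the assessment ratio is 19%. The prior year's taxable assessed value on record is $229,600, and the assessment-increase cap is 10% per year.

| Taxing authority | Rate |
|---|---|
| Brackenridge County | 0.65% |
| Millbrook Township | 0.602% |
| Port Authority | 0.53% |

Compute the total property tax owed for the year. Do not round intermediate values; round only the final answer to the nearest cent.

Uncapped assessed value = $1,497,300 × 0.19 = $284,487
Cap limit = $229,600 × 1.1 = $252,560
Taxable assessed value = min($284,487, $252,560) = $252,560 (cap binds)
Brackenridge County: $252,560 × 0.0065 = $1,641.64
Millbrook Township: $252,560 × 0.00602 = $1,520.4112
Port Authority: $252,560 × 0.0053 = $1,338.568
Total = $4,500.6192

$4,500.62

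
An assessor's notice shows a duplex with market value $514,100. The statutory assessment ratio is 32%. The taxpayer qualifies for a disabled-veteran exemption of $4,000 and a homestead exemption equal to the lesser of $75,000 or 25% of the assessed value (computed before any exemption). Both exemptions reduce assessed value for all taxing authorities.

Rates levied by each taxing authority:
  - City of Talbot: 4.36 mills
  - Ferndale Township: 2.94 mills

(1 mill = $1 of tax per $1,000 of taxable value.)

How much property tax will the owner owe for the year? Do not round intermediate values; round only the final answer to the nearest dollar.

Assessed value = $514,100 × 0.32 = $164,512
Homestead exemption = min($75,000, 25% × $164,512) = min($75,000, $41,128) = $41,128 (percentage binds)
Taxable value = $164,512 − $4,000 − $41,128 = $119,384
City of Talbot: $119,384 × 0.00436 = $520.51424
Ferndale Township: $119,384 × 0.00294 = $350.98896
Total = $871.5032

$872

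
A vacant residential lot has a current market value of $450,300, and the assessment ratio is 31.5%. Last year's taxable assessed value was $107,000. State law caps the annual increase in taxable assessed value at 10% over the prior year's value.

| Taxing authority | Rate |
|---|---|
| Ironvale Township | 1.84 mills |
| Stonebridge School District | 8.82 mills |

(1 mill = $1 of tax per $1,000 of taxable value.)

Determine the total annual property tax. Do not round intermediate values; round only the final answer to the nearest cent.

Uncapped assessed value = $450,300 × 0.315 = $141,844.5
Cap limit = $107,000 × 1.1 = $117,700
Taxable assessed value = min($141,844.5, $117,700) = $117,700 (cap binds)
Ironvale Township: $117,700 × 0.00184 = $216.568
Stonebridge School District: $117,700 × 0.00882 = $1,038.114
Total = $1,254.682

$1,254.68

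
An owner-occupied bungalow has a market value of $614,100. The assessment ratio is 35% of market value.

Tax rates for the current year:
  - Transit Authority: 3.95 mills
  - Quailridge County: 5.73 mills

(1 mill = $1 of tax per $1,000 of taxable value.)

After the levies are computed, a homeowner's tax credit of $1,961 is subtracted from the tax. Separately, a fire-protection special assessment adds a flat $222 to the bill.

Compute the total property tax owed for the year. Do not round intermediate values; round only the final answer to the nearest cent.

$341.57

Assessed value = $614,100 × 0.35 = $214,935
Transit Authority: $214,935 × 0.00395 = $848.99325
Quailridge County: $214,935 × 0.00573 = $1,231.57755
Levies subtotal = $2,080.5708
After credit = $2,080.5708 − $1,961 = $119.5708
Total = $119.5708 + $222 = $341.5708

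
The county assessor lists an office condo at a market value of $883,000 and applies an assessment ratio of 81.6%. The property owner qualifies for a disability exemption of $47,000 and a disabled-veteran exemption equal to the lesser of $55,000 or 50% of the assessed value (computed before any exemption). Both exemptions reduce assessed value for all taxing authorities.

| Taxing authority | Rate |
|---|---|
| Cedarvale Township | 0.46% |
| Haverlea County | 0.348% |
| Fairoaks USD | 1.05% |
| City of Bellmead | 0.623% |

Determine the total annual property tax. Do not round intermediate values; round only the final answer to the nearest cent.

$15,345.68

Assessed value = $883,000 × 0.816 = $720,528
Disabled-veteran exemption = min($55,000, 50% × $720,528) = min($55,000, $360,264) = $55,000 (dollar cap binds)
Taxable value = $720,528 − $47,000 − $55,000 = $618,528
Cedarvale Township: $618,528 × 0.0046 = $2,845.2288
Haverlea County: $618,528 × 0.00348 = $2,152.47744
Fairoaks USD: $618,528 × 0.0105 = $6,494.544
City of Bellmead: $618,528 × 0.00623 = $3,853.42944
Total = $15,345.67968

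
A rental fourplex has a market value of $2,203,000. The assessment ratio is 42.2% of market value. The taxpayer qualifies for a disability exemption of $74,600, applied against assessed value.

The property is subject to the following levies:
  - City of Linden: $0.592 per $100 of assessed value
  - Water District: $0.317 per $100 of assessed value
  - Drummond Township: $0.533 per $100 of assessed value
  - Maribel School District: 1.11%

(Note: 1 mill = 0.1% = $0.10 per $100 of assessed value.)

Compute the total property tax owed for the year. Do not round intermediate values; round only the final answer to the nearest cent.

$21,821.28

Assessed value = $2,203,000 × 0.422 = $929,666
Taxable value = $929,666 − $74,600 = $855,066
City of Linden: $855,066 × 0.00592 = $5,061.99072
Water District: $855,066 × 0.00317 = $2,710.55922
Drummond Township: $855,066 × 0.00533 = $4,557.50178
Maribel School District: $855,066 × 0.0111 = $9,491.2326
Total = $21,821.28432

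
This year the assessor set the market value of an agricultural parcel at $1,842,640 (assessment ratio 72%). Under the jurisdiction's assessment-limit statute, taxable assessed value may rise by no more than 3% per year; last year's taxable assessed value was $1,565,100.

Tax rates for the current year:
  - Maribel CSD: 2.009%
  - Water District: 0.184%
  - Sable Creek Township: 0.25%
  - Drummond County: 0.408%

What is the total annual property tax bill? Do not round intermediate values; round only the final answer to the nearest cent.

$37,824.24

Uncapped assessed value = $1,842,640 × 0.72 = $1,326,700.8
Cap limit = $1,565,100 × 1.03 = $1,612,053
Taxable assessed value = min($1,326,700.8, $1,612,053) = $1,326,700.8 (cap does not bind)
Maribel CSD: $1,326,700.8 × 0.02009 = $26,653.419072
Water District: $1,326,700.8 × 0.00184 = $2,441.129472
Sable Creek Township: $1,326,700.8 × 0.0025 = $3,316.752
Drummond County: $1,326,700.8 × 0.00408 = $5,412.939264
Total = $37,824.239808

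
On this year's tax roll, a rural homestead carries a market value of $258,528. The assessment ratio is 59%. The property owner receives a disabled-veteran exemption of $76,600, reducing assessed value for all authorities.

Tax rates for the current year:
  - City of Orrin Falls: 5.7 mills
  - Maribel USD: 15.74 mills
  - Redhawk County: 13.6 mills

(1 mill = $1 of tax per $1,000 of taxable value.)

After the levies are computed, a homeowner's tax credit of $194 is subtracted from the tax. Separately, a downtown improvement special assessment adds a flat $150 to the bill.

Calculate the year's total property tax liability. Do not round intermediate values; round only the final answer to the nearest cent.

Assessed value = $258,528 × 0.59 = $152,531.52
Taxable value = $152,531.52 − $76,600 = $75,931.52
City of Orrin Falls: $75,931.52 × 0.0057 = $432.809664
Maribel USD: $75,931.52 × 0.01574 = $1,195.1621248
Redhawk County: $75,931.52 × 0.0136 = $1,032.668672
Levies subtotal = $2,660.6404608
After credit = $2,660.6404608 − $194 = $2,466.6404608
Total = $2,466.6404608 + $150 = $2,616.6404608

$2,616.64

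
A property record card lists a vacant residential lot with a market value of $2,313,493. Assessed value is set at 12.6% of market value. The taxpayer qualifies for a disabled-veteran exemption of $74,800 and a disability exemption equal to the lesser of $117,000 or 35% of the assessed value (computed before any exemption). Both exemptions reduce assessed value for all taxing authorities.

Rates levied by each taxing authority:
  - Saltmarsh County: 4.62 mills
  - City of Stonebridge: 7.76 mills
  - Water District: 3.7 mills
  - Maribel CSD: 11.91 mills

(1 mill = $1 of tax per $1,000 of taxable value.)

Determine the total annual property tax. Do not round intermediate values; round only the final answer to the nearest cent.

$3,209.76

Assessed value = $2,313,493 × 0.126 = $291,500.118
Disability exemption = min($117,000, 35% × $291,500.118) = min($117,000, $102,025.0413) = $102,025.0413 (percentage binds)
Taxable value = $291,500.118 − $74,800 − $102,025.0413 = $114,675.0767
Saltmarsh County: $114,675.0767 × 0.00462 = $529.798854354
City of Stonebridge: $114,675.0767 × 0.00776 = $889.878595192
Water District: $114,675.0767 × 0.0037 = $424.29778379
Maribel CSD: $114,675.0767 × 0.01191 = $1,365.780163497
Total = $3,209.755396833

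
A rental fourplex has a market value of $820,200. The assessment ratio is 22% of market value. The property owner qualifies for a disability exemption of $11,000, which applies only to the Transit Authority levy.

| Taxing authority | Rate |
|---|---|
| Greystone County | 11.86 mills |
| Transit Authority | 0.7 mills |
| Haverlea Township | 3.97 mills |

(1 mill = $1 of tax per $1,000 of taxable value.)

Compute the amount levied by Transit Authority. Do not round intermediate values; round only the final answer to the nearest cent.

Assessed value = $820,200 × 0.22 = $180,444
Transit Authority taxable value = $180,444 − $11,000 = $169,444
Transit Authority levy = $169,444 × 0.0007 = $118.6108

$118.61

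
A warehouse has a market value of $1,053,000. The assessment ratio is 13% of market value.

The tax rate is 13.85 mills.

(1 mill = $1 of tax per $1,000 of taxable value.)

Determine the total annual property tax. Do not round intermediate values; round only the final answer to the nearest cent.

$1,895.93

Assessed value = $1,053,000 × 0.13 = $136,890
Tax = $136,890 × 0.01385 = $1,895.9265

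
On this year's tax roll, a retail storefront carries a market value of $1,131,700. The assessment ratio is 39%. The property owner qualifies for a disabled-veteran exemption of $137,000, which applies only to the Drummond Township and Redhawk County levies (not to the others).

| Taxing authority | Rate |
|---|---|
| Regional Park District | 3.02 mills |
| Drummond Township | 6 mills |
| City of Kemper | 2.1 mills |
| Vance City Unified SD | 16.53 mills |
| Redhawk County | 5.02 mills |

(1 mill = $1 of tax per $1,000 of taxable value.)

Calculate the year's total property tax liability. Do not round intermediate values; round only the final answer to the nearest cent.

$12,909.59

Assessed value = $1,131,700 × 0.39 = $441,363
Regional Park District: $441,363 × 0.00302 = $1,332.91626
Drummond Township: ($441,363 − $137,000) × 0.006 = $304,363 × 0.006 = $1,826.178
City of Kemper: $441,363 × 0.0021 = $926.8623
Vance City Unified SD: $441,363 × 0.01653 = $7,295.73039
Redhawk County: ($441,363 − $137,000) × 0.00502 = $304,363 × 0.00502 = $1,527.90226
Total = $12,909.58921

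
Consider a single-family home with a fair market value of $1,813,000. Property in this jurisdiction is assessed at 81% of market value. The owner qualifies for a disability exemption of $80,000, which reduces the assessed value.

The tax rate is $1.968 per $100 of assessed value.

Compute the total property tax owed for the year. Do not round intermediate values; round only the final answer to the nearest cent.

Assessed value = $1,813,000 × 0.81 = $1,468,530
Taxable value = $1,468,530 − $80,000 = $1,388,530
Tax = $1,388,530 × 0.01968 = $27,326.2704

$27,326.27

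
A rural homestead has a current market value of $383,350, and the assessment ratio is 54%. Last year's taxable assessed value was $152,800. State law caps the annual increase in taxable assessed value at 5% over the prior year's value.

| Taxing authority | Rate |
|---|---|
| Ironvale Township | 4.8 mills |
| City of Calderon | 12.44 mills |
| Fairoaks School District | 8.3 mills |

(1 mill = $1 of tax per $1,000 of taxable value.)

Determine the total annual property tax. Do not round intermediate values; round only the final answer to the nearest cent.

Uncapped assessed value = $383,350 × 0.54 = $207,009
Cap limit = $152,800 × 1.05 = $160,440
Taxable assessed value = min($207,009, $160,440) = $160,440 (cap binds)
Ironvale Township: $160,440 × 0.0048 = $770.112
City of Calderon: $160,440 × 0.01244 = $1,995.8736
Fairoaks School District: $160,440 × 0.0083 = $1,331.652
Total = $4,097.6376

$4,097.64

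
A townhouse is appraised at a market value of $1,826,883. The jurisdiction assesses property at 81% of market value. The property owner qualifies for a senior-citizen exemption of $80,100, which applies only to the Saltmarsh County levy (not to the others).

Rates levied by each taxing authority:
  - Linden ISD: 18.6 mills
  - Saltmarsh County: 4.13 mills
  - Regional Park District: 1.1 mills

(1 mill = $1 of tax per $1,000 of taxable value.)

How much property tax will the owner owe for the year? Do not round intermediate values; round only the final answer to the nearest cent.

$34,932.23

Assessed value = $1,826,883 × 0.81 = $1,479,775.23
Linden ISD: $1,479,775.23 × 0.0186 = $27,523.819278
Saltmarsh County: ($1,479,775.23 − $80,100) × 0.00413 = $1,399,675.23 × 0.00413 = $5,780.6586999
Regional Park District: $1,479,775.23 × 0.0011 = $1,627.752753
Total = $34,932.2307309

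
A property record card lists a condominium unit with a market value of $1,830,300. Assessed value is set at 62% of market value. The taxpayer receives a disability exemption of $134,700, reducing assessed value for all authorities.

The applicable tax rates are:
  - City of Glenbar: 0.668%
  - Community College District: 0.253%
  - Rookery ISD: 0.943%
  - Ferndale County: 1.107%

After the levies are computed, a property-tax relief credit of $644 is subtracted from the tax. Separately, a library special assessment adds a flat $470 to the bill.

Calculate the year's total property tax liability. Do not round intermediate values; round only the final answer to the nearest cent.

$29,538.56

Assessed value = $1,830,300 × 0.62 = $1,134,786
Taxable value = $1,134,786 − $134,700 = $1,000,086
City of Glenbar: $1,000,086 × 0.00668 = $6,680.57448
Community College District: $1,000,086 × 0.00253 = $2,530.21758
Rookery ISD: $1,000,086 × 0.00943 = $9,430.81098
Ferndale County: $1,000,086 × 0.01107 = $11,070.95202
Levies subtotal = $29,712.55506
After credit = $29,712.55506 − $644 = $29,068.55506
Total = $29,068.55506 + $470 = $29,538.55506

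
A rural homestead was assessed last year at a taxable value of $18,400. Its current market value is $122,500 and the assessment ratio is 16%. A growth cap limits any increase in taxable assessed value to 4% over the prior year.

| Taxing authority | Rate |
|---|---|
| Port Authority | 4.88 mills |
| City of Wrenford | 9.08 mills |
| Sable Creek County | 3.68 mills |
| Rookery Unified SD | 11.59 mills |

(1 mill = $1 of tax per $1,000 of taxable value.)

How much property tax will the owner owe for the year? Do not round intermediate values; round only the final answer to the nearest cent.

Uncapped assessed value = $122,500 × 0.16 = $19,600
Cap limit = $18,400 × 1.04 = $19,136
Taxable assessed value = min($19,600, $19,136) = $19,136 (cap binds)
Port Authority: $19,136 × 0.00488 = $93.38368
City of Wrenford: $19,136 × 0.00908 = $173.75488
Sable Creek County: $19,136 × 0.00368 = $70.42048
Rookery Unified SD: $19,136 × 0.01159 = $221.78624
Total = $559.34528

$559.35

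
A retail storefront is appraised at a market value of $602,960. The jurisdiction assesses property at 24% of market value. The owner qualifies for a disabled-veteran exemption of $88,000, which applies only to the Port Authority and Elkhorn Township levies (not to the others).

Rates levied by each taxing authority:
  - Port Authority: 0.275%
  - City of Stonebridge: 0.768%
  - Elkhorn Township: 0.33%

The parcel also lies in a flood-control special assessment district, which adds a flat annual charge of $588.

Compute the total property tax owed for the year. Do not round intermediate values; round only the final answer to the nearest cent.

Assessed value = $602,960 × 0.24 = $144,710.4
Port Authority: ($144,710.4 − $88,000) × 0.00275 = $56,710.4 × 0.00275 = $155.9536
City of Stonebridge: $144,710.4 × 0.00768 = $1,111.375872
Elkhorn Township: ($144,710.4 − $88,000) × 0.0033 = $56,710.4 × 0.0033 = $187.14432
Levies subtotal = $1,454.473792
Total = $1,454.473792 + $588 = $2,042.473792

$2,042.47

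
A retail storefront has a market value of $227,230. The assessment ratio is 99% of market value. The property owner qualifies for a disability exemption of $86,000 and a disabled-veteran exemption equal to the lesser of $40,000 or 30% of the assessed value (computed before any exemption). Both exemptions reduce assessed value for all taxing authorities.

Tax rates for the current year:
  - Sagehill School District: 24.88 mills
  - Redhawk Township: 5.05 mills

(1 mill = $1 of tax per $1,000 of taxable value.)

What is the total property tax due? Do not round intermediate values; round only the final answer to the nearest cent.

$2,961.80

Assessed value = $227,230 × 0.99 = $224,957.7
Disabled-veteran exemption = min($40,000, 30% × $224,957.7) = min($40,000, $67,487.31) = $40,000 (dollar cap binds)
Taxable value = $224,957.7 − $86,000 − $40,000 = $98,957.7
Sagehill School District: $98,957.7 × 0.02488 = $2,462.067576
Redhawk Township: $98,957.7 × 0.00505 = $499.736385
Total = $2,961.803961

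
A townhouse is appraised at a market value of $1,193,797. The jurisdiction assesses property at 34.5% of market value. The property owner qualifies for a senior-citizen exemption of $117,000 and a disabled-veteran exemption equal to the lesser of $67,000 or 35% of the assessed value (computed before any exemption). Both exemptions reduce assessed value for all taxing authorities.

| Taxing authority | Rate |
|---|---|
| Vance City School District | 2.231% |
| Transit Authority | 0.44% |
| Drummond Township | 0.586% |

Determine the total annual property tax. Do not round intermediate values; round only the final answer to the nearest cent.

Assessed value = $1,193,797 × 0.345 = $411,859.965
Disabled-veteran exemption = min($67,000, 35% × $411,859.965) = min($67,000, $144,150.98775) = $67,000 (dollar cap binds)
Taxable value = $411,859.965 − $117,000 − $67,000 = $227,859.965
Vance City School District: $227,859.965 × 0.02231 = $5,083.55581915
Transit Authority: $227,859.965 × 0.0044 = $1,002.583846
Drummond Township: $227,859.965 × 0.00586 = $1,335.2593949
Total = $7,421.39906005

$7,421.40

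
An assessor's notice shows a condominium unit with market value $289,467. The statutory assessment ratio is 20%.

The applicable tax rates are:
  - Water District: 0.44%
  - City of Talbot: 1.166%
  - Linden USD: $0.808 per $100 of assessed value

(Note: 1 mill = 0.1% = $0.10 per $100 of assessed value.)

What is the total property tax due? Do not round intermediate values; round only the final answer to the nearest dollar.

$1,398

Assessed value = $289,467 × 0.2 = $57,893.4
Water District: $57,893.4 × 0.0044 = $254.73096
City of Talbot: $57,893.4 × 0.01166 = $675.037044
Linden USD: $57,893.4 × 0.00808 = $467.778672
Total = $1,397.546676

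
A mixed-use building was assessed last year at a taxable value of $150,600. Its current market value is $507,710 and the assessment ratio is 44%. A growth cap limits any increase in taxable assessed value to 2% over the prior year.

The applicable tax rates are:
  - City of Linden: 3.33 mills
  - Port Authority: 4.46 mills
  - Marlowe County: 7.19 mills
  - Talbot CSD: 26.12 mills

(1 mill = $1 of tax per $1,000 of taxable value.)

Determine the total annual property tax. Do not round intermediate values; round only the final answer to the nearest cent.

$6,313.45

Uncapped assessed value = $507,710 × 0.44 = $223,392.4
Cap limit = $150,600 × 1.02 = $153,612
Taxable assessed value = min($223,392.4, $153,612) = $153,612 (cap binds)
City of Linden: $153,612 × 0.00333 = $511.52796
Port Authority: $153,612 × 0.00446 = $685.10952
Marlowe County: $153,612 × 0.00719 = $1,104.47028
Talbot CSD: $153,612 × 0.02612 = $4,012.34544
Total = $6,313.4532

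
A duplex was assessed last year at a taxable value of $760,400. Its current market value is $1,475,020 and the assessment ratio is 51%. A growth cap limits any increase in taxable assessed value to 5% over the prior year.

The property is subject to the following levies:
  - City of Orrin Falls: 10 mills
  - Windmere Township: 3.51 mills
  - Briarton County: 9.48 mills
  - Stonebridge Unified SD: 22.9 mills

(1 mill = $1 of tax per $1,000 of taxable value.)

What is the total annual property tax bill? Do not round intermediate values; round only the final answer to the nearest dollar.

Uncapped assessed value = $1,475,020 × 0.51 = $752,260.2
Cap limit = $760,400 × 1.05 = $798,420
Taxable assessed value = min($752,260.2, $798,420) = $752,260.2 (cap does not bind)
City of Orrin Falls: $752,260.2 × 0.01 = $7,522.602
Windmere Township: $752,260.2 × 0.00351 = $2,640.433302
Briarton County: $752,260.2 × 0.00948 = $7,131.426696
Stonebridge Unified SD: $752,260.2 × 0.0229 = $17,226.75858
Total = $34,521.220578

$34,521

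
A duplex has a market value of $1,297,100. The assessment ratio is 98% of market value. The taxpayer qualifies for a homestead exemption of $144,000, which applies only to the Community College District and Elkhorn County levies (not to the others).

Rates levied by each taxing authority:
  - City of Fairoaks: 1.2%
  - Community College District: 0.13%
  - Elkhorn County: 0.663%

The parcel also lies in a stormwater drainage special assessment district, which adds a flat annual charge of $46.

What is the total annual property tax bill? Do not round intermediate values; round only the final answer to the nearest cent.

$24,238.26

Assessed value = $1,297,100 × 0.98 = $1,271,158
City of Fairoaks: $1,271,158 × 0.012 = $15,253.896
Community College District: ($1,271,158 − $144,000) × 0.0013 = $1,127,158 × 0.0013 = $1,465.3054
Elkhorn County: ($1,271,158 − $144,000) × 0.00663 = $1,127,158 × 0.00663 = $7,473.05754
Levies subtotal = $24,192.25894
Total = $24,192.25894 + $46 = $24,238.25894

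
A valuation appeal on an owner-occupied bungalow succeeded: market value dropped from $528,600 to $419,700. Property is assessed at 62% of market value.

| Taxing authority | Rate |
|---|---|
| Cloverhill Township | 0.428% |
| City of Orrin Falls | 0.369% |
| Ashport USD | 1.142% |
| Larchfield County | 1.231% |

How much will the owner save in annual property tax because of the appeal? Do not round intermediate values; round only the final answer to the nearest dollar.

$2,140

Old assessed value = $528,600 × 0.62 = $327,732
New assessed value = $419,700 × 0.62 = $260,214
Combined rate = 0.00428 + 0.00369 + 0.01142 + 0.01231 = 0.0317
Old tax = $327,732 × 0.0317 = $10,389.1044
New tax = $260,214 × 0.0317 = $8,248.7838
Reduction = $10,389.1044 − $8,248.7838 = $2,140.3206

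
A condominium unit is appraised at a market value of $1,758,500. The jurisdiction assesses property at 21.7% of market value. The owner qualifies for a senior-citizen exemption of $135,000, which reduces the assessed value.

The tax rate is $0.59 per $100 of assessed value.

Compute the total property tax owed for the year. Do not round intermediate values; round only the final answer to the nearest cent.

$1,454.91

Assessed value = $1,758,500 × 0.217 = $381,594.5
Taxable value = $381,594.5 − $135,000 = $246,594.5
Tax = $246,594.5 × 0.0059 = $1,454.90755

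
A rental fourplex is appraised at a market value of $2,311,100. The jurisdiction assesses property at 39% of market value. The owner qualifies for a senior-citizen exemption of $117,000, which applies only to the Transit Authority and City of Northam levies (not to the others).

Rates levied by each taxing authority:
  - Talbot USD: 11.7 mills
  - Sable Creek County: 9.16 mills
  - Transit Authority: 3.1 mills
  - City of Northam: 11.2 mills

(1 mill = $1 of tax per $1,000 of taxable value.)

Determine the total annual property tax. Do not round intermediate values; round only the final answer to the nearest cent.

Assessed value = $2,311,100 × 0.39 = $901,329
Talbot USD: $901,329 × 0.0117 = $10,545.5493
Sable Creek County: $901,329 × 0.00916 = $8,256.17364
Transit Authority: ($901,329 − $117,000) × 0.0031 = $784,329 × 0.0031 = $2,431.4199
City of Northam: ($901,329 − $117,000) × 0.0112 = $784,329 × 0.0112 = $8,784.4848
Total = $30,017.62764

$30,017.63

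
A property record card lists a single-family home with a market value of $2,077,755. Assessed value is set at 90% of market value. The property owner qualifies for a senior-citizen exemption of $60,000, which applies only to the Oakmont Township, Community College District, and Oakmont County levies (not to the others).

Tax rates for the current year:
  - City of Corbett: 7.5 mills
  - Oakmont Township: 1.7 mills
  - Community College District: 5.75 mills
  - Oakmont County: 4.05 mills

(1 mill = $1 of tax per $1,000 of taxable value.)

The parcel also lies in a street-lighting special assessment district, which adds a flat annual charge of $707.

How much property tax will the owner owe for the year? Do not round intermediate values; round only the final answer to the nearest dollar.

Assessed value = $2,077,755 × 0.9 = $1,869,979.5
City of Corbett: $1,869,979.5 × 0.0075 = $14,024.84625
Oakmont Township: ($1,869,979.5 − $60,000) × 0.0017 = $1,809,979.5 × 0.0017 = $3,076.96515
Community College District: ($1,869,979.5 − $60,000) × 0.00575 = $1,809,979.5 × 0.00575 = $10,407.382125
Oakmont County: ($1,869,979.5 − $60,000) × 0.00405 = $1,809,979.5 × 0.00405 = $7,330.416975
Levies subtotal = $34,839.6105
Total = $34,839.6105 + $707 = $35,546.6105

$35,547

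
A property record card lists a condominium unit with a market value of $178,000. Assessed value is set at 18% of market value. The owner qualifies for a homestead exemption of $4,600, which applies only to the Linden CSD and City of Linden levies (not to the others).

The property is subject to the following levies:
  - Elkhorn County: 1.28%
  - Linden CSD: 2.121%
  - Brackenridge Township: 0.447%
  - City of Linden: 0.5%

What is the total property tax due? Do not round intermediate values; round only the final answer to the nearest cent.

Assessed value = $178,000 × 0.18 = $32,040
Elkhorn County: $32,040 × 0.0128 = $410.112
Linden CSD: ($32,040 − $4,600) × 0.02121 = $27,440 × 0.02121 = $582.0024
Brackenridge Township: $32,040 × 0.00447 = $143.2188
City of Linden: ($32,040 − $4,600) × 0.005 = $27,440 × 0.005 = $137.2
Total = $1,272.5332

$1,272.53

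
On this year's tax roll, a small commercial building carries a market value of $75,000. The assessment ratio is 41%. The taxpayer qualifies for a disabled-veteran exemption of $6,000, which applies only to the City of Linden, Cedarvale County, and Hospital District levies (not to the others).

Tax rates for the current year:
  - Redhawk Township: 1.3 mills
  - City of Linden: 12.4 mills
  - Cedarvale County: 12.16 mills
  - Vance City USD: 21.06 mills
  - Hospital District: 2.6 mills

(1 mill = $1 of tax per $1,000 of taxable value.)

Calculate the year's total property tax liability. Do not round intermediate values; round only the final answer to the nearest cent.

Assessed value = $75,000 × 0.41 = $30,750
Redhawk Township: $30,750 × 0.0013 = $39.975
City of Linden: ($30,750 − $6,000) × 0.0124 = $24,750 × 0.0124 = $306.9
Cedarvale County: ($30,750 − $6,000) × 0.01216 = $24,750 × 0.01216 = $300.96
Vance City USD: $30,750 × 0.02106 = $647.595
Hospital District: ($30,750 − $6,000) × 0.0026 = $24,750 × 0.0026 = $64.35
Total = $1,359.78

$1,359.78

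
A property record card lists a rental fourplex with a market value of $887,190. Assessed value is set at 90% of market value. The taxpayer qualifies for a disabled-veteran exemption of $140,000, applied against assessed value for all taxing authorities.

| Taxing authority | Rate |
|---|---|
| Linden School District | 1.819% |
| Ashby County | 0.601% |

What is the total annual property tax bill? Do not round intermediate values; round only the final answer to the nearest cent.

Assessed value = $887,190 × 0.9 = $798,471
Taxable value = $798,471 − $140,000 = $658,471
Linden School District: $658,471 × 0.01819 = $11,977.58749
Ashby County: $658,471 × 0.00601 = $3,957.41071
Total = $11,977.58749 + $3,957.41071 = $15,934.9982

$15,935.00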